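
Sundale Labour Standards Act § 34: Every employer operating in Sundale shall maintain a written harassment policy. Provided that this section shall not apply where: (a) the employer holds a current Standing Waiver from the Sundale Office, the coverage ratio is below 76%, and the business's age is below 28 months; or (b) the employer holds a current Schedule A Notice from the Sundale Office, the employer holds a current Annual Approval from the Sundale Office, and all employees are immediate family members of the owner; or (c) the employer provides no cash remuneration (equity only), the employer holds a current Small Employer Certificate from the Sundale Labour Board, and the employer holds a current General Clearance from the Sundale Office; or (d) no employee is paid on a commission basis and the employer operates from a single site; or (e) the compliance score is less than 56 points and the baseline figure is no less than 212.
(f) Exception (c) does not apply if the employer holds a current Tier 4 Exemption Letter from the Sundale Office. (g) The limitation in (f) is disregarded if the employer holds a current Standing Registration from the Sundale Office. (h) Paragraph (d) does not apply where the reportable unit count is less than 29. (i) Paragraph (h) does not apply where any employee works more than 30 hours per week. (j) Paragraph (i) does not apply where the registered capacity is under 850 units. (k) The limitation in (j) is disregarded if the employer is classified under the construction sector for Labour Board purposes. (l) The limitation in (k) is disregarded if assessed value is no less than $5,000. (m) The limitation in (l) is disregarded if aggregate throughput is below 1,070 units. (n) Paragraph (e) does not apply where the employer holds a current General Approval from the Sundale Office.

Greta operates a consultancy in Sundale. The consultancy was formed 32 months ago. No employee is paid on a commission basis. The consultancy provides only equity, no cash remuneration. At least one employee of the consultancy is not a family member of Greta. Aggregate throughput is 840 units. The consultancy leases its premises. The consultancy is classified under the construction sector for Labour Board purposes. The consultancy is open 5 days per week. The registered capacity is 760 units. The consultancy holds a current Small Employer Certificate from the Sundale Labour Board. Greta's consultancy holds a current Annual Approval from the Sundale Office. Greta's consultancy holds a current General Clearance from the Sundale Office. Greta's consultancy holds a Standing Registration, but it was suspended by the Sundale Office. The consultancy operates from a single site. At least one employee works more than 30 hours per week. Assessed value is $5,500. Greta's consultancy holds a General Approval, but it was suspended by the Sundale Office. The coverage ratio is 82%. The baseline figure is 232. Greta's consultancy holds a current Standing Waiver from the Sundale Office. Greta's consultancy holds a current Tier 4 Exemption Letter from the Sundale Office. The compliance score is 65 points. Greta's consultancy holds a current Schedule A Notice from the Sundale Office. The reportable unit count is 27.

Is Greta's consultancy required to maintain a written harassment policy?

Exception (a) requires that the coverage ratio is below 76%; but the coverage ratio is 82%, not below 76%, so (a) is unavailable.
Exception (b) requires that all employees are immediate family members of the owner; but at least one employee is not a family member, so (b) is unavailable.
All of (c)'s requirements are met (remuneration is equity-only; a current Small Employer Certificate is held; a current General Clearance is held). However, paragraphs (f)–(g) must be considered: (f) operates against (c): a current Tier 4 Exemption Letter is held. (g), which would lift (f), does not operate here — no current Standing Registration is held. So (c) is unavailable.
All of (d)'s requirements are met (no employee is paid on commission; the employer operates from a single site). Considering the limiting provisions: (h) operates (the reportable unit count is 27, less than the 29 limit), but is overridden by (i): (i) operates against (h): at least one employee exceeds 30 hours/week. (j) applies (the registered capacity is 760 units, under the 850 units limit), but is overridden by (k): (k) is engaged — the consultancy is classified under the construction sector. (l) would limit (k) — assessed value is $5,500, meeting the $5,000 threshold — but (m) sets (l) aside: (m) operates — aggregate throughput is 840 units, below the 1,070 units limit. Exception (d) stands.
Exception (e) does not apply: the compliance score is 65 points, not less than 56 points.

No — exception (d) applies; Greta's consultancy is not required to maintain a written harassment policy.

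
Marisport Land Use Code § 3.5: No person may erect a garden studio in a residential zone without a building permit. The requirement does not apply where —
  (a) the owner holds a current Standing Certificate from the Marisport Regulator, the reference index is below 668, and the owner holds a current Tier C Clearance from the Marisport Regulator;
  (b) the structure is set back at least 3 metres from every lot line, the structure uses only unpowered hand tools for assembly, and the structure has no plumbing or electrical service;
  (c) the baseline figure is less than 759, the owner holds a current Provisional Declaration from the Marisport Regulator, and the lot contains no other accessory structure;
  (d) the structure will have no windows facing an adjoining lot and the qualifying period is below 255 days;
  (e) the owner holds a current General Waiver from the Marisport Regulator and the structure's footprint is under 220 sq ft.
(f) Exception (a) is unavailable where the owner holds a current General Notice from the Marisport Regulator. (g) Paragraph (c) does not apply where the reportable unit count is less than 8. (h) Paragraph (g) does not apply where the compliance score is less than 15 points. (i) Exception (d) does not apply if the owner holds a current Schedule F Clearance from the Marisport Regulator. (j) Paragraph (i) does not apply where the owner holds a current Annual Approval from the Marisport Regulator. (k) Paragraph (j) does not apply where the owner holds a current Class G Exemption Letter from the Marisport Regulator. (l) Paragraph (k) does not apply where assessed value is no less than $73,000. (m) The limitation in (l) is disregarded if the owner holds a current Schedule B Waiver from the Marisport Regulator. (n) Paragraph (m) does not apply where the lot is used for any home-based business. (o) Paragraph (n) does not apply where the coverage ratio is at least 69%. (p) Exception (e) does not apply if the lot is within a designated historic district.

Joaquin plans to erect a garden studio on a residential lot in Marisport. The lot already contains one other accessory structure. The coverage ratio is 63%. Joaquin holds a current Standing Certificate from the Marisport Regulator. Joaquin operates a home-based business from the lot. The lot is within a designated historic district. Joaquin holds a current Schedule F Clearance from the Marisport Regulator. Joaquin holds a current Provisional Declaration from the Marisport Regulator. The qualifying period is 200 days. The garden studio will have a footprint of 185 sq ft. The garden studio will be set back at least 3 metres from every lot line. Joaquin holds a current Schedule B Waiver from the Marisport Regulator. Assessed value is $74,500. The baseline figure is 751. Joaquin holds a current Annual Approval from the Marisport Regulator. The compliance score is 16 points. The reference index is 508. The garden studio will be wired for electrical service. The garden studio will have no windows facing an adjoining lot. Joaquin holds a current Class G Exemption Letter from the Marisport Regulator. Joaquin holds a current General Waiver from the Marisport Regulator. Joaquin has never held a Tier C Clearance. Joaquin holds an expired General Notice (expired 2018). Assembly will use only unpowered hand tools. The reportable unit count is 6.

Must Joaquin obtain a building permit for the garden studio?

No — exception (d) applies; Joaquin does not need a building permit.

Exception (a) requires that the owner holds a current Tier C Clearance from the Marisport Regulator; but the Tier C Clearance is not current, so (a) is unavailable.
Exception (b) fails — electrical service is planned.
Exception (c) does not apply: the lot already has another accessory structure.
Exception (d)'s conditions are all satisfied: no windows face an adjoining lot; the qualifying period is 200 days, below the 255 days limit. Considering the limiting provisions: (i) applies (a current Schedule F Clearance is held), but is set aside by (j): (j) is engaged — a current Annual Approval is held. (k) would limit (j) — a current Class G Exemption Letter is held — but (l) sets (k) aside: (l) operates against (k): assessed value is $74,500, meeting the $73,000 threshold. (m) would limit (l) — a current Schedule B Waiver is held — but (n) sets (m) aside: (n) operates against (m): a home-based business operates on the lot. (o) does not operate here (the coverage ratio is 63%, short of 69%), so (n) stands. So (d) applies.
All of (e)'s requirements are met (a current General Waiver is held; the structure's footprint is 185 sq ft, under the 220 sq ft limit). Turning to paragraph (p): (p) operates against (e): the lot is in a historic district. So (e) is unavailable.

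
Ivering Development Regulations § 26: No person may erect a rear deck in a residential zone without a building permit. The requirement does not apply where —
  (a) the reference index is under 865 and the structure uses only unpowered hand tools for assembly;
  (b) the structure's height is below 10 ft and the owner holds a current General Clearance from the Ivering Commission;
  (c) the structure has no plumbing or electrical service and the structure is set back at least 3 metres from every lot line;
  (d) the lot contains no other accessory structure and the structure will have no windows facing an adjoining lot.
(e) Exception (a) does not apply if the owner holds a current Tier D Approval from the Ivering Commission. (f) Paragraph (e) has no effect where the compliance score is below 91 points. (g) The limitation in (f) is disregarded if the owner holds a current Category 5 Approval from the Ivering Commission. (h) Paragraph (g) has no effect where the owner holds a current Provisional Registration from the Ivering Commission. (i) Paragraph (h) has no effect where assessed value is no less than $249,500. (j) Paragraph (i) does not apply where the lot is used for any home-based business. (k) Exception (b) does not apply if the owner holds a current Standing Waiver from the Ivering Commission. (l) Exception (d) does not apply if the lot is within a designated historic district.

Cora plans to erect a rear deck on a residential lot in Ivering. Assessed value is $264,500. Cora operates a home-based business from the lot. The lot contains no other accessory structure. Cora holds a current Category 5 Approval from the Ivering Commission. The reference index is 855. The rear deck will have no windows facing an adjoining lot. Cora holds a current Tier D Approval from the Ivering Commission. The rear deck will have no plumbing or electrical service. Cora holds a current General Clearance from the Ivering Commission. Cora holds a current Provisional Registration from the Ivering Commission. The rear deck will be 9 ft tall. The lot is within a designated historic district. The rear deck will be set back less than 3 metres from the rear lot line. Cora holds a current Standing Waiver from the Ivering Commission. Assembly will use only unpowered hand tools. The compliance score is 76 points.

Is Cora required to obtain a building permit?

No — exception (a) applies; Cora does not need a building permit.

Exception (a) is satisfied on its face — the reference index is 855, under the 865 limit; assembly uses only hand tools. Considering the limiting provisions: (e) would limit (a) — a current Tier D Approval is held — but (f) sets (e) aside: (f) is engaged — the compliance score is 76 points, below the 91 points limit. (g) applies (a current Category 5 Approval is held), but yields to (h): (h) operates against (g): a current Provisional Registration is held. (i) applies (assessed value is $264,500, meeting the $249,500 threshold), but is set aside by (j): (j) operates against (i): a home-based business operates on the lot. Exception (a) stands.
Exception (b)'s conditions are all satisfied: the structure's height is 9 ft, below the 10 ft limit; a current General Clearance is held. But applying paragraph (k): (k) is engaged — a current Standing Waiver is held. (b) is therefore removed.
Exception (c) requires that the structure is set back at least 3 metres from every lot line; but the rear setback is under 3 m, so (c) is unavailable.
Exception (d)'s conditions are all satisfied: the lot has no other accessory structure; no windows face an adjoining lot. However, paragraph (l) must be considered: (l) is engaged — the lot is in a historic district. (d) is therefore removed.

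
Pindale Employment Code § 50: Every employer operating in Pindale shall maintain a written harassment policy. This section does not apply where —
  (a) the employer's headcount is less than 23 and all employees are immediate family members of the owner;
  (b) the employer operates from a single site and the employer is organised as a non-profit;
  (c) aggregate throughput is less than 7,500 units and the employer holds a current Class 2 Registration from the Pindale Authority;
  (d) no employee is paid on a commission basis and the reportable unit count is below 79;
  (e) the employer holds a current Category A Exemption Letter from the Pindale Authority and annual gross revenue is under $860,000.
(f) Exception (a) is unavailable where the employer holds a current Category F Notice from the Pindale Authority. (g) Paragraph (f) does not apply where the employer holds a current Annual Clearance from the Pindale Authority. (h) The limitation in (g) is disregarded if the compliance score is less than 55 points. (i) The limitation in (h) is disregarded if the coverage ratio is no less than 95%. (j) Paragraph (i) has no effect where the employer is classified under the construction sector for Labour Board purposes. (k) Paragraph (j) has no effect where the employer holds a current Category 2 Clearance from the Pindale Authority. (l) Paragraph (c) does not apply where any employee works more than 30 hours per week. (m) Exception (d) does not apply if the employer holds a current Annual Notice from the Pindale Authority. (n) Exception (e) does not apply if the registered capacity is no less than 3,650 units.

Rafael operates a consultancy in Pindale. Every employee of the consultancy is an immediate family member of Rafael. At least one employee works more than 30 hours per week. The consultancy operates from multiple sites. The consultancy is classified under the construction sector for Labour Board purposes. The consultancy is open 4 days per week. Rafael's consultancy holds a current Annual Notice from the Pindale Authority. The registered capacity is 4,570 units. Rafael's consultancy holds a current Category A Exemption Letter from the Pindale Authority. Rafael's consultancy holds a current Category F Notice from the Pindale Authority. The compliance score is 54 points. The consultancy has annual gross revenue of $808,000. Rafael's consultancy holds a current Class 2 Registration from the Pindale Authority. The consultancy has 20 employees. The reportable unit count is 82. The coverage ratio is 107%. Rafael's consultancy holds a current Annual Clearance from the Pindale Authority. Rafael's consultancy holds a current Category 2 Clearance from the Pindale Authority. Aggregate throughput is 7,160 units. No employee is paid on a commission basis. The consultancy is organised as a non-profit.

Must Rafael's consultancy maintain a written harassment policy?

No — exception (a) applies; Rafael's consultancy is not required to maintain a written harassment policy.

Exception (a): the employer's headcount is 20, less than the 23 limit; every employee is an immediate family member — every condition holds. Considering the limiting provisions: (f) operates (a current Category F Notice is held), but is overridden by (g): (g) operates against (f): a current Annual Clearance is held. (h) operates (the compliance score is 54 points, less than the 55 points limit), but is itself disapplied by (i): (i) operates against (h): the coverage ratio is 107%, meeting the 95% threshold. (j) is triggered (the consultancy is classified under the construction sector), but is displaced by (k): (k) applies — a current Category 2 Clearance is held. So (a) applies.
Exception (b) fails — the employer operates from multiple sites.
Exception (c) is satisfied on its face — aggregate throughput is 7,160 units, less than the 7,500 units limit; a current Class 2 Registration is held. Turning to paragraph (l): (l) operates against (c): at least one employee exceeds 30 hours/week. So (c) is unavailable.
Exception (d) requires that the reportable unit count is below 79; but the reportable unit count is 82, not below 79, so (d) is unavailable.
Exception (e)'s conditions are all satisfied: a current Category A Exemption Letter is held; annual gross revenue is $808,000, under the $860,000 limit. But applying paragraph (n): (n) operates against (e): the registered capacity is 4,570 units, meeting the 3,650 units threshold. (e) is therefore removed.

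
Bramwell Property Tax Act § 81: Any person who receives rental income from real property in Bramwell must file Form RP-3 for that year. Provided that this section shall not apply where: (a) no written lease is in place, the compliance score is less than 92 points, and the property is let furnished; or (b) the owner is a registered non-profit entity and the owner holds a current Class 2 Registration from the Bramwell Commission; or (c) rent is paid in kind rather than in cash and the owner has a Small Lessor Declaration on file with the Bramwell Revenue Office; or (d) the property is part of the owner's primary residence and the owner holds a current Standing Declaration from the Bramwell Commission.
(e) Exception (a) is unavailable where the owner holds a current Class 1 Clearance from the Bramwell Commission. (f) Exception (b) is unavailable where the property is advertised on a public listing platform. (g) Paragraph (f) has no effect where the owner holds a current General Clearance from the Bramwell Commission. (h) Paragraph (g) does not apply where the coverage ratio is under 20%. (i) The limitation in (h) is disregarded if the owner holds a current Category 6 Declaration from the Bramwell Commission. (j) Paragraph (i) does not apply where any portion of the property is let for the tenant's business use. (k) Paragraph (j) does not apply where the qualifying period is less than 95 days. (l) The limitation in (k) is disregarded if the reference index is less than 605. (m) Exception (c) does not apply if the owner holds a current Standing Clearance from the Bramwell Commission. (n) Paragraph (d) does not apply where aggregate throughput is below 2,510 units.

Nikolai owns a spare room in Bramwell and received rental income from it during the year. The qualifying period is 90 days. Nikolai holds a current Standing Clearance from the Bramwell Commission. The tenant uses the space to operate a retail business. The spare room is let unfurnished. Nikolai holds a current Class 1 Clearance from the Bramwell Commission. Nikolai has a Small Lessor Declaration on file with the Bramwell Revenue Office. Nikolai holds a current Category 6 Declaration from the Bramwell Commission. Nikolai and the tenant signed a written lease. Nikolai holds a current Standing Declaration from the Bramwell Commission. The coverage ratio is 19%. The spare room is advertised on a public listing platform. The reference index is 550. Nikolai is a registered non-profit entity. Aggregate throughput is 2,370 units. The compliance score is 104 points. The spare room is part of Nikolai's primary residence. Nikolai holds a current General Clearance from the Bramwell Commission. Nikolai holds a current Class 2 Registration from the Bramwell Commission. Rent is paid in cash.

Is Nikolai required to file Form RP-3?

Exception (a) requires that no written lease is in place; but a written lease is in place, so (a) is unavailable.
Exception (b) is satisfied on its face — Nikolai is a registered non-profit; a current Class 2 Registration is held. But applying paragraphs (f)–(l): (f) operates against (b): the property is publicly advertised. (g) would limit (f) — a current General Clearance is held — but (h) sets (g) aside: (h) is engaged — the coverage ratio is 19%, under the 20% limit. (i) would limit (h) — a current Category 6 Declaration is held — but (j) sets (i) aside: (j) is engaged — the space is let for business use. (k) is triggered (the qualifying period is 90 days, less than the 95 days limit), but is displaced by (l): (l) operates — the reference index is 550, less than the 605 limit. So (b) is unavailable.
Exception (c) fails — rent is paid in cash.
Exception (d): the spare room is part of the primary residence; a current Standing Declaration is held — every condition holds. But: (n) operates against (d): aggregate throughput is 2,370 units, below the 2,510 units limit. So (d) is unavailable.
Every exception is unavailable, so the rule governs.

Yes — Nikolai must file Form RP-3.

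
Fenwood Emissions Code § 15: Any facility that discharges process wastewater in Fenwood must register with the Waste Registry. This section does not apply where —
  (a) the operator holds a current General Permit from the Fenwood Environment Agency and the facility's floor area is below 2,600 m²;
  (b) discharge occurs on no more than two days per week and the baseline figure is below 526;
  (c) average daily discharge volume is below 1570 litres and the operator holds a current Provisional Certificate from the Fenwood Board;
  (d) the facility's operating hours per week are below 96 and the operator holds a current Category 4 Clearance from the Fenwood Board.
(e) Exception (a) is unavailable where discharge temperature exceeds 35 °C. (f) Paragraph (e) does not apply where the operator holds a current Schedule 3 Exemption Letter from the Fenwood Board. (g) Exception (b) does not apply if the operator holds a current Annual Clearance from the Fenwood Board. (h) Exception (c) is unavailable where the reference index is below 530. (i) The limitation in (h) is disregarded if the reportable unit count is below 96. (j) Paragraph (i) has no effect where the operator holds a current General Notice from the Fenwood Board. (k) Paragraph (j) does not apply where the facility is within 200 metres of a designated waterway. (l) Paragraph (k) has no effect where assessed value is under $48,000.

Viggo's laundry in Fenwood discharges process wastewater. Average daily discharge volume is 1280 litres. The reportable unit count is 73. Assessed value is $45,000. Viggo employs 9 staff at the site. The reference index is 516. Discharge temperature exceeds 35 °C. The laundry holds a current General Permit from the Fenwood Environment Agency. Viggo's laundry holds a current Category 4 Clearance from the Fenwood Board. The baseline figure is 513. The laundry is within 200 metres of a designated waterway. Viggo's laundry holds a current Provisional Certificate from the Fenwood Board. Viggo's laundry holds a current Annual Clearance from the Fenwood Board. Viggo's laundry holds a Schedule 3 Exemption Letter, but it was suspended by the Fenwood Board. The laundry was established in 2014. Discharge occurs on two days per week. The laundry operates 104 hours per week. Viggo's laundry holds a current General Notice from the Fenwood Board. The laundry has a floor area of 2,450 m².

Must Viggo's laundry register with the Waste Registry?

Yes — Viggo's laundry must register with the Waste Registry.

Exception (a)'s conditions are all satisfied: a current General Permit is held; the facility's floor area is 2,450 m², below the 2,600 m² limit. But: (e) operates against (a): discharge temperature exceeds 35 °C. (f) is not engaged (there is no Schedule 3 Exemption Letter in force), so (e) stands. (a) is therefore removed.
Exception (b)'s conditions are all satisfied: discharge occurs on no more than two days per week; the baseline figure is 513, below the 526 limit. But: (g) operates against (b): a current Annual Clearance is held. Exception (b) does not apply.
All of (c)'s requirements are met (average daily discharge volume is 1280 litres, below the 1570 litres limit; a current Provisional Certificate is held). Turning to paragraphs (h)–(l): (h) operates against (c): the reference index is 516, below the 530 limit. (i) would limit (h) — the reportable unit count is 73, below the 96 limit — but (j) sets (i) aside: (j) is engaged — a current General Notice is held. (k) would limit (j) — the laundry is within 200 m of a designated waterway — but (l) sets (k) aside: (l) is triggered — assessed value is $45,000, under the $48,000 limit. Exception (c) does not apply.
Exception (d) fails — the facility's operating hours per week are 104, not below 96.
No exception is made out. Viggo's laundry falls within the general rule.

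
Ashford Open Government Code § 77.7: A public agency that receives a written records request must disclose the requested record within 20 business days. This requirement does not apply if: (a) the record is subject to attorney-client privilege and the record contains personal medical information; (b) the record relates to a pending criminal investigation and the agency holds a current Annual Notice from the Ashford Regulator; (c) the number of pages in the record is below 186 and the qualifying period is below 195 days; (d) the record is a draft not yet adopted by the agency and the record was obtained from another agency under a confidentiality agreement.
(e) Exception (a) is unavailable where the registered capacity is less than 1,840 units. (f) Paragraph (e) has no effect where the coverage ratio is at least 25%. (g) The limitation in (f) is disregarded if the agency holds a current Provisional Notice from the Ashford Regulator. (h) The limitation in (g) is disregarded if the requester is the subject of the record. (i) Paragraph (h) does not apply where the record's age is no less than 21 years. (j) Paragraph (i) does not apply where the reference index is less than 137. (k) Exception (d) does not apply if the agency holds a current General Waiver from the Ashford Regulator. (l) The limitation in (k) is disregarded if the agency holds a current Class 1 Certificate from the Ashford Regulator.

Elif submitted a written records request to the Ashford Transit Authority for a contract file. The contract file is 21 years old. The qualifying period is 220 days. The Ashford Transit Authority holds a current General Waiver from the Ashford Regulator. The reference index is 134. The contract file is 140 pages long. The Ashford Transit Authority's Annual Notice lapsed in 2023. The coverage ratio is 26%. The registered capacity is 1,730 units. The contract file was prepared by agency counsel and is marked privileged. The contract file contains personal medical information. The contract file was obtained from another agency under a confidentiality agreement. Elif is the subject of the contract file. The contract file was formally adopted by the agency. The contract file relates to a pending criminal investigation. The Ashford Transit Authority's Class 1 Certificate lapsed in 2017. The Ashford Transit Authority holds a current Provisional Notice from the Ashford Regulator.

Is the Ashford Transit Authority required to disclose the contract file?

All of (a)'s requirements are met (the contract file is privileged; the contract file contains personal medical information). Applying paragraphs (e)–(j): (e) would limit (a) — the registered capacity is 1,730 units, less than the 1,840 units limit — but (f) sets (e) aside: (f) is engaged — the coverage ratio is 26%, meeting the 25% threshold. (g) would limit (f) — a current Provisional Notice is held — but (h) sets (g) aside: (h) operates against (g): Elif is the subject of the contract file. (i) applies (the record's age is 21 years, meeting the 21 years threshold), but is overridden by (j): (j) operates against (i): the reference index is 134, less than the 137 limit. Exception (a) stands.
Exception (b) fails — there is no Annual Notice in force.
Exception (c) fails — the qualifying period is 220 days, not below 195 days.
Exception (d) requires that the record is a draft not yet adopted by the agency; but the contract file has been formally adopted, so (d) is unavailable.

No — exception (a) applies; the Ashford Transit Authority is not required to disclose the contract file.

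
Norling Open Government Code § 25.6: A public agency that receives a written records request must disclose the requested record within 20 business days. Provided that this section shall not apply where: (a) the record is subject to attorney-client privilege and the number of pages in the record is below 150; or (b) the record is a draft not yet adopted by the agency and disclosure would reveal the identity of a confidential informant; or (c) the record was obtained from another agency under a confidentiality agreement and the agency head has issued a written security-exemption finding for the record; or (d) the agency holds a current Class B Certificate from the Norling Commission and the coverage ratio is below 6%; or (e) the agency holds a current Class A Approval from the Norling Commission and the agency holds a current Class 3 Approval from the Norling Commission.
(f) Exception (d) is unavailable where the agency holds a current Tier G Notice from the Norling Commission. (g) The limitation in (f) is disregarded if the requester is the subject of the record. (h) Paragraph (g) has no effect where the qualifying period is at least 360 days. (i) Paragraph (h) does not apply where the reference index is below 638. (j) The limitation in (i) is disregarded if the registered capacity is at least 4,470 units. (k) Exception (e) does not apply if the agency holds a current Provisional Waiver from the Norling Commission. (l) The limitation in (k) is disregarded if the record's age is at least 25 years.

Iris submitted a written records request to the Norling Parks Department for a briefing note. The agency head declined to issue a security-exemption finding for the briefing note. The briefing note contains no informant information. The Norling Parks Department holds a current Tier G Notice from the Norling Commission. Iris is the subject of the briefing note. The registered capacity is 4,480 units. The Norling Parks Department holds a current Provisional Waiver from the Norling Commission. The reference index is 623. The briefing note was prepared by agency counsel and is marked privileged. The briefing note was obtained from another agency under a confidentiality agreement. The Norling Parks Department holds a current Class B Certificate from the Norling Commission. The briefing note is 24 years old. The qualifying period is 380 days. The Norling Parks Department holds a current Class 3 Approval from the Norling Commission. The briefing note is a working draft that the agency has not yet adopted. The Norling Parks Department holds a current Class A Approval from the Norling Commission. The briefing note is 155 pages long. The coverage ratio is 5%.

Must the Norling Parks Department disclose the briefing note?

Yes — the Norling Parks Department must disclose the briefing note.

Exception (a) requires that the number of pages in the record is below 150; but the number of pages in the record is 155, not below 150, so (a) is unavailable.
Exception (b) does not apply: the briefing note contains no informant information.
Exception (c) requires that the agency head has issued a written security-exemption finding for the record; but the agency head declined to issue a security-exemption finding, so (c) is unavailable.
All of (d)'s requirements are met (a current Class B Certificate is held; the coverage ratio is 5%, below the 6% limit). Turning to paragraphs (f)–(j): (f) operates against (d): a current Tier G Notice is held. (g) is triggered (Iris is the subject of the briefing note), but is itself disapplied by (h): (h) operates against (g): the qualifying period is 380 days, meeting the 360 days threshold. (i) is engaged (the reference index is 623, below the 638 limit), but is itself disapplied by (j): (j) operates against (i): the registered capacity is 4,480 units, meeting the 4,470 units threshold. (d) is therefore removed.
Exception (e): a current Class A Approval is held; a current Class 3 Approval is held — every condition holds. However, paragraphs (k)–(l) must be considered: (k) operates against (e): a current Provisional Waiver is held. (l) is inapplicable (the record's age is 24 years, short of 25 years), so (k) stands. Exception (e) does not apply.
None of the exceptions is available; § 25.6 applies in full.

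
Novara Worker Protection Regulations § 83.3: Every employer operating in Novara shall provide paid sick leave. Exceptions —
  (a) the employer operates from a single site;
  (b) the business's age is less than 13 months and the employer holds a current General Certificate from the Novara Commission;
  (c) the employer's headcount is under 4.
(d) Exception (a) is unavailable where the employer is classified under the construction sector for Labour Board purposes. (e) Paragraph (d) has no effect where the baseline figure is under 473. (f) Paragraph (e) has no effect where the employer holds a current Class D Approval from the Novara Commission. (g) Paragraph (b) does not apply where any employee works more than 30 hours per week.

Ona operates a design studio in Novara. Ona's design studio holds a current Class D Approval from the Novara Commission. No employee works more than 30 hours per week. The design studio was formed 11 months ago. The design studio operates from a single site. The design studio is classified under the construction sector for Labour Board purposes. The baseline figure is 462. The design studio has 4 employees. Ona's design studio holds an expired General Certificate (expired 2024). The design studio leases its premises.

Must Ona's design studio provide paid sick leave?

Yes — Ona's design studio must provide paid sick leave.

All of (a)'s requirements are met (the employer operates from a single site). But applying paragraphs (d)–(f): (d) operates against (a): the design studio is classified under the construction sector. (e) applies (the baseline figure is 462, under the 473 limit), but yields to (f): (f) operates against (e): a current Class D Approval is held. (a) is therefore removed.
Exception (b) requires that the employer holds a current General Certificate from the Novara Commission; but no current General Certificate is held, so (b) is unavailable.
Exception (c) does not apply: the employer's headcount is 4, not under 4.
No exception is made out. Ona's design studio falls within the general rule.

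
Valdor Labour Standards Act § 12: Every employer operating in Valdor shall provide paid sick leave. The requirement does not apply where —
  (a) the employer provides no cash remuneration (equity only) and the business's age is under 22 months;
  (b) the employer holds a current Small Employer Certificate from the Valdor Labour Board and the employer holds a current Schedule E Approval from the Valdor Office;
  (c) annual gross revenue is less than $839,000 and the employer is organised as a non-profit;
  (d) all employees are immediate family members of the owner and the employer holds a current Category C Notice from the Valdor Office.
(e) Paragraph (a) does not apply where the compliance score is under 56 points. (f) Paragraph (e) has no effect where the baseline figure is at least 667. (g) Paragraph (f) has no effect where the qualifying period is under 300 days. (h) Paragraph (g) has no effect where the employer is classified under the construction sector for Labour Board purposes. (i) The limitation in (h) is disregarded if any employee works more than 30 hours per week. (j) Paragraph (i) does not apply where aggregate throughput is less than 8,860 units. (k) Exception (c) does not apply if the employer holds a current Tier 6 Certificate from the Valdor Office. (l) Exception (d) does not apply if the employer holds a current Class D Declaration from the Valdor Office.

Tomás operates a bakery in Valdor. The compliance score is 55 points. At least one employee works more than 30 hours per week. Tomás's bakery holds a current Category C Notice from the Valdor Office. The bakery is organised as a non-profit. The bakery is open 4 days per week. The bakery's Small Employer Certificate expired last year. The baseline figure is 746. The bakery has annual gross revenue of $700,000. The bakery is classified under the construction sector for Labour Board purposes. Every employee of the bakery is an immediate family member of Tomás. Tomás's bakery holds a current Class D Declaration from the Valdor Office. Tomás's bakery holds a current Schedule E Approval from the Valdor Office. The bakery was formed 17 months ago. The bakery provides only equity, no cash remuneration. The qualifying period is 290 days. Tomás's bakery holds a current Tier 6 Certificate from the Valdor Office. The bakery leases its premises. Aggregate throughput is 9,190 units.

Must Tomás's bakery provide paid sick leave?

Yes — Tomás's bakery must provide paid sick leave.

Exception (a)'s conditions are all satisfied: remuneration is equity-only; the business's age is 17 months, under the 22 months limit. But: (e) is triggered — the compliance score is 55 points, under the 56 points limit. (f) would limit (e) — the baseline figure is 746, meeting the 667 threshold — but (g) sets (f) aside: (g) is triggered — the qualifying period is 290 days, under the 300 days limit. (h) applies (the bakery is classified under the construction sector), but yields to (i): (i) operates against (h): at least one employee exceeds 30 hours/week. (j) does not operate here (aggregate throughput is 9,190 units, not less than 8,860 units), so (i) stands. (a) is therefore removed.
Exception (b) fails — the Small Employer Certificate has expired.
Exception (c) is satisfied on its face — annual gross revenue is $700,000, less than the $839,000 limit; the employer is a non-profit. But: (k) operates against (c): a current Tier 6 Certificate is held. Exception (c) does not apply.
Exception (d)'s conditions are all satisfied: every employee is an immediate family member; a current Category C Notice is held. However, paragraph (l) must be considered: (l) operates against (d): a current Class D Declaration is held. (d) is therefore removed.
No exception is made out. Tomás's bakery falls within the general rule.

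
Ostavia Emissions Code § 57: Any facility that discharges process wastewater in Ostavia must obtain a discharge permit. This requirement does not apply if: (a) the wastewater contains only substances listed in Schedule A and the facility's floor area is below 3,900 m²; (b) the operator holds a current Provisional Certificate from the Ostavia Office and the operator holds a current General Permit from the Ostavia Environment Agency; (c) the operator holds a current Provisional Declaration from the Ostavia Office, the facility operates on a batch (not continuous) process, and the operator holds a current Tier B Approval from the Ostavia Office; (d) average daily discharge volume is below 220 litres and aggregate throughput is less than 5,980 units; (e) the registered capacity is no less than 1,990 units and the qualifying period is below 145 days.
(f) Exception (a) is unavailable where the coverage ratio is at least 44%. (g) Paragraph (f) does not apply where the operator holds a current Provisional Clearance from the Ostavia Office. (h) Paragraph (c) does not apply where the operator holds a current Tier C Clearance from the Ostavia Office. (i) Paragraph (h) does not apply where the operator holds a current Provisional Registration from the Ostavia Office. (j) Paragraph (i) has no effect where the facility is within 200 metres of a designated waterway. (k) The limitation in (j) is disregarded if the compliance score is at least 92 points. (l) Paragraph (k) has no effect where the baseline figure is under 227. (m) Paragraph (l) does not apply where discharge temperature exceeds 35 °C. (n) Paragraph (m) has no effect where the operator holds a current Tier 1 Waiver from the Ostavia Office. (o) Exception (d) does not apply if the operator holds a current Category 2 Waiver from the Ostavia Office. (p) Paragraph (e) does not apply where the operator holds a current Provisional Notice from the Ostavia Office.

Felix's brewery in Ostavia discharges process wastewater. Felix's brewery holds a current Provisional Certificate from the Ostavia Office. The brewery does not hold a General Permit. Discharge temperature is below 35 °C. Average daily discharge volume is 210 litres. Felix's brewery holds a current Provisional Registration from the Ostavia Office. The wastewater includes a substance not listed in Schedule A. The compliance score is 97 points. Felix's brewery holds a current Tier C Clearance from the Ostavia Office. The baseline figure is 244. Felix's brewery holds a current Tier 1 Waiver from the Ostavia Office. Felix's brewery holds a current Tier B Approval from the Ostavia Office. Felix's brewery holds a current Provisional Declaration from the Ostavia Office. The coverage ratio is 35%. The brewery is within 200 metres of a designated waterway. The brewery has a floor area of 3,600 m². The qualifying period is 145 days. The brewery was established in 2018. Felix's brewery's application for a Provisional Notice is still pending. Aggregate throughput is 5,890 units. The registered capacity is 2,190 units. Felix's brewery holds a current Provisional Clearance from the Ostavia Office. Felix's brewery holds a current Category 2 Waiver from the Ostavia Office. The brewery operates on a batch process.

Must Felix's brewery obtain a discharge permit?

Exception (a) does not apply: the wastewater includes a non-Schedule-A substance.
Exception (b) does not apply: no General Permit is held.
Exception (c)'s conditions are all satisfied: a current Provisional Declaration is held; the facility operates on a batch process; a current Tier B Approval is held. Applying paragraphs (h)–(n): (h) operates (a current Tier C Clearance is held), but is itself disapplied by (i): (i) applies — a current Provisional Registration is held. (j) applies (the brewery is within 200 m of a designated waterway), but is itself disapplied by (k): (k) applies — the compliance score is 97 points, meeting the 92 points threshold. (l), which would lift (k), is not engaged — the baseline figure is 244, not under 227. Exception (c) stands.
Exception (d) is satisfied on its face — average daily discharge volume is 210 litres, below the 220 litres limit; aggregate throughput is 5,890 units, less than the 5,980 units limit. Turning to paragraph (o): (o) is triggered — a current Category 2 Waiver is held. Exception (d) does not apply.
Exception (e) requires that the qualifying period is below 145 days; but the qualifying period is 145 days, not below 145 days, so (e) is unavailable.

No — exception (c) applies; Felix's brewery is not required to obtain a discharge permit.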